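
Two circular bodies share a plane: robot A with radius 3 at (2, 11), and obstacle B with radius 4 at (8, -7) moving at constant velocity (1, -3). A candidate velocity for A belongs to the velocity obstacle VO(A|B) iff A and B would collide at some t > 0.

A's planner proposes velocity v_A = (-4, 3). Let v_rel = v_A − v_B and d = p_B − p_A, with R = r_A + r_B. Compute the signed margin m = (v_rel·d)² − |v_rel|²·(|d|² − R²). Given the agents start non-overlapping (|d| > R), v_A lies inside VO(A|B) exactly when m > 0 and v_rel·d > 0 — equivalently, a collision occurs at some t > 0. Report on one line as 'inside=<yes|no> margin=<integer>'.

d = (6, -18),  |d|² = 360;  R = 3+4 = 7,  c = 360−7² = 311
v_rel = (-5, 6),  |v_rel|² = 61;  v_rel·d = (-5)·(6) + (6)·(-18) = -138
61·t² + 276·t + 311 = 0  ⇒  m = (-138)² − 61·311 = 73
m = 73 > 0,  v_rel·d = -138 < 0  ⇒  outside

inside=no margin=73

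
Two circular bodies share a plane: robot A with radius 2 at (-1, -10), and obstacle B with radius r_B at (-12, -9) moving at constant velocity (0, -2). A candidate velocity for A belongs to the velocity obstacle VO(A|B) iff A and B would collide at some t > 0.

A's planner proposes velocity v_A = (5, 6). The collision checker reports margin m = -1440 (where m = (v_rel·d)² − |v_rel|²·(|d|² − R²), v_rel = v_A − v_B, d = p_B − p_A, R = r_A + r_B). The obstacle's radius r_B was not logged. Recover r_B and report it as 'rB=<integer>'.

m = -1440
d = (-11, 1);  v_rel = (5, 8),  |v_rel|² = 89
v_rel×d = (5)·(1) − (8)·(-11) = 93
since m = R²·89 − 93²:  R² = (8649 + -1440) / 89 = 81
R = √81 = 9  ⇒  r_B = 9 − 2 = 7

rB=7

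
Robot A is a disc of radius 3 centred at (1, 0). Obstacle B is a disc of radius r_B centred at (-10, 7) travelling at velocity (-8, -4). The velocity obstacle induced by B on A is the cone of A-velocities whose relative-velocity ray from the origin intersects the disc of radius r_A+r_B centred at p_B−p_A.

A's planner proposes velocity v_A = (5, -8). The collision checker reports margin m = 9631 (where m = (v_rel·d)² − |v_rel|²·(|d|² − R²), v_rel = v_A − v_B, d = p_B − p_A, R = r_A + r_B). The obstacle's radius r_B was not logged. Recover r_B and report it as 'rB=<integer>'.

m = 9631
d = (-11, 7);  v_rel = (13, -4),  |v_rel|² = 185
v_rel×d = (13)·(7) − (-4)·(-11) = 47
since m = R²·185 − 47²:  R² = (2209 + 9631) / 185 = 64
R = √64 = 8  ⇒  r_B = 8 − 3 = 5

rB=5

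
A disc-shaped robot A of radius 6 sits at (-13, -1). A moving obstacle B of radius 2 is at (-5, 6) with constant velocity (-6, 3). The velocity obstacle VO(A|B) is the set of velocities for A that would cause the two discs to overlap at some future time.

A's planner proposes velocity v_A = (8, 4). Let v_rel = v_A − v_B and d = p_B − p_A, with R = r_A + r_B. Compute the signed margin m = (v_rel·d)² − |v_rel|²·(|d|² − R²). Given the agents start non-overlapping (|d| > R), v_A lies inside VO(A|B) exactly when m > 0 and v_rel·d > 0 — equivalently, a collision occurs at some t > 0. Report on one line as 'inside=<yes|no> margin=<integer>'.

d = (8, 7),  |d|² = 113;  R = 6+2 = 8,  c = 113−8² = 49
v_rel = (14, 1),  |v_rel|² = 197;  v_rel·d = (14)·(8) + (1)·(7) = 119
197·t² − 238·t + 49 = 0  ⇒  m = 119² − 197·49 = 4508
m = 4508 > 0,  v_rel·d = 119 > 0  ⇒  inside

inside=yes margin=4508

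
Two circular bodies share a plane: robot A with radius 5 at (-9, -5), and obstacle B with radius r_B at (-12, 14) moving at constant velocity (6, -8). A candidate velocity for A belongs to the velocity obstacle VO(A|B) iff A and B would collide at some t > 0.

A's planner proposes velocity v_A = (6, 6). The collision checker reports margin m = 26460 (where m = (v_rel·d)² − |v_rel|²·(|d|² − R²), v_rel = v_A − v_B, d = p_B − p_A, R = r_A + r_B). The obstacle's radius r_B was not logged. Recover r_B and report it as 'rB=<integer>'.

m = 26460
d = (-3, 19);  v_rel = (0, 14),  |v_rel|² = 196
v_rel×d = (0)·(19) − (14)·(-3) = 42
since m = R²·196 − 42²:  R² = (1764 + 26460) / 196 = 144
R = √144 = 12  ⇒  r_B = 12 − 5 = 7

rB=7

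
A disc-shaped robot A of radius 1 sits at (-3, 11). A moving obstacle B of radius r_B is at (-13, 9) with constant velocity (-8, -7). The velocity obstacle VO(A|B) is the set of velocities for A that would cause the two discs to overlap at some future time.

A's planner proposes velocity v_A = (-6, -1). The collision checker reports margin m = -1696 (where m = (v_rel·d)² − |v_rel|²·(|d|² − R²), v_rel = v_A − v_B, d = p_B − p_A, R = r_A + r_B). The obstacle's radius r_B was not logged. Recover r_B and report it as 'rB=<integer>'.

m = -1696
d = (-10, -2);  v_rel = (2, 6),  |v_rel|² = 40
v_rel×d = (2)·(-2) − (6)·(-10) = 56
since m = R²·40 − 56²:  R² = (3136 + -1696) / 40 = 36
R = √36 = 6  ⇒  r_B = 6 − 1 = 5

rB=5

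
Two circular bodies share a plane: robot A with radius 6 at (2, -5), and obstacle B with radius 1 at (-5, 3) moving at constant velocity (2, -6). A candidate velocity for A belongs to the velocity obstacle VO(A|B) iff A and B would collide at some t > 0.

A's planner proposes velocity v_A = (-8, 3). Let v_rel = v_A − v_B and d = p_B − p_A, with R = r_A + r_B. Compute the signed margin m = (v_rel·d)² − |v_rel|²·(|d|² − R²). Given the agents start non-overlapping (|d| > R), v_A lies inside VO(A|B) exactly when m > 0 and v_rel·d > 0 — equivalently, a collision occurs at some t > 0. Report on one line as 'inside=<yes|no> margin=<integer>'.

d = (-7, 8),  |d|² = 113;  R = 6+1 = 7,  c = 113−7² = 64
v_rel = (-10, 9),  |v_rel|² = 181;  v_rel·d = (-10)·(-7) + (9)·(8) = 142
181·t² − 284·t + 64 = 0  ⇒  m = 142² − 181·64 = 8580
m = 8580 > 0,  v_rel·d = 142 > 0  ⇒  inside

inside=yes margin=8580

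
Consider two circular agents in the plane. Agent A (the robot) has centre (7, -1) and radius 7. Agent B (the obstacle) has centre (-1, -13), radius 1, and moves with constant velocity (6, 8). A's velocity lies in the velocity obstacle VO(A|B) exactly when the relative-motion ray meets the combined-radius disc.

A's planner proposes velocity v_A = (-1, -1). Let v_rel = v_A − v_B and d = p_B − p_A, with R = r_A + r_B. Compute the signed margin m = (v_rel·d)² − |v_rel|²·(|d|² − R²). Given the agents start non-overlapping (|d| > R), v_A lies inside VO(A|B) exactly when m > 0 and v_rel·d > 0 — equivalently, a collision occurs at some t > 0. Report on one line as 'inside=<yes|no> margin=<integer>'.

d = (-8, -12),  |d|² = 208;  R = 7+1 = 8,  c = 208−8² = 144
v_rel = (-7, -9),  |v_rel|² = 130;  v_rel·d = (-7)·(-8) + (-9)·(-12) = 164
130·t² − 328·t + 144 = 0  ⇒  m = 164² − 130·144 = 8176
m = 8176 > 0,  v_rel·d = 164 > 0  ⇒  inside

inside=yes margin=8176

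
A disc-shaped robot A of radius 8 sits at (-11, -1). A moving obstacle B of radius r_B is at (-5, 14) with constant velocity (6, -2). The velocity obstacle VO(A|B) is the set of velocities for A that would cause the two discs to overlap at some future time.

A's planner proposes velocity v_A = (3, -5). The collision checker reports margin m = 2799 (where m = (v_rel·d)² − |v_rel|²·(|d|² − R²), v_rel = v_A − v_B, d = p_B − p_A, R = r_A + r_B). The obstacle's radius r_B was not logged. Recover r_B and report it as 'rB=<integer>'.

m = 2799
d = (6, 15);  v_rel = (-3, -3),  |v_rel|² = 18
v_rel×d = (-3)·(15) − (-3)·(6) = -27
since m = R²·18 − (-27)²:  R² = (729 + 2799) / 18 = 196
R = √196 = 14  ⇒  r_B = 14 − 8 = 6

rB=6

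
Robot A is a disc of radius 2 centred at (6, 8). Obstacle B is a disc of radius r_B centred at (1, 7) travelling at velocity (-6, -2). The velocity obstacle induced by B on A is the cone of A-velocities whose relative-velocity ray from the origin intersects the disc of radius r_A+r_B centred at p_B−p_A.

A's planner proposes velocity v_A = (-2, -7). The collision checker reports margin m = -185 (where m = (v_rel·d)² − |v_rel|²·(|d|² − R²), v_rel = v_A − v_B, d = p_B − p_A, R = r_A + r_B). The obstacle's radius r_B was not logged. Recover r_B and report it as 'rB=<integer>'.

m = -185
d = (-5, -1);  v_rel = (4, -5),  |v_rel|² = 41
v_rel×d = (4)·(-1) − (-5)·(-5) = -29
since m = R²·41 − (-29)²:  R² = (841 + -185) / 41 = 16
R = √16 = 4  ⇒  r_B = 4 − 2 = 2

rB=2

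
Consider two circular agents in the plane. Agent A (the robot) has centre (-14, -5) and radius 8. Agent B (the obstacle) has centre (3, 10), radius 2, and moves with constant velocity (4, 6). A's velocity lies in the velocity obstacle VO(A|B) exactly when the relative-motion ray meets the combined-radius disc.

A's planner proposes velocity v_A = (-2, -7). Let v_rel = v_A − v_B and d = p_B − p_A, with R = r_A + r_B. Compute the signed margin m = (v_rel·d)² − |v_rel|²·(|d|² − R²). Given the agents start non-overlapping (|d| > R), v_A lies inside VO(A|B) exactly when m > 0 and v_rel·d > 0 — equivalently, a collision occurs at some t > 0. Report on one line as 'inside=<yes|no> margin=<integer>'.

d = (17, 15),  |d|² = 514;  R = 8+2 = 10,  c = 514−10² = 414
v_rel = (-6, -13),  |v_rel|² = 205;  v_rel·d = (-6)·(17) + (-13)·(15) = -297
205·t² + 594·t + 414 = 0  ⇒  m = (-297)² − 205·414 = 3339
m = 3339 > 0,  v_rel·d = -297 < 0  ⇒  outside

inside=no margin=3339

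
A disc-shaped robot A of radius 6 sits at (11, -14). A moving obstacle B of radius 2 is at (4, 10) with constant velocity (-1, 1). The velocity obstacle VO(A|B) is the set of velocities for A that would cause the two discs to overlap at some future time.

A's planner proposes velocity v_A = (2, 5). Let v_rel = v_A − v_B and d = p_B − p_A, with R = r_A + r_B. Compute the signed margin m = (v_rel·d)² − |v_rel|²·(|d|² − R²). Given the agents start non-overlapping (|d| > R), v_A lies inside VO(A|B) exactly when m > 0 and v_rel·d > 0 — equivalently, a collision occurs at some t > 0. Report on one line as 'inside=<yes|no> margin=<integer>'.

d = (-7, 24),  |d|² = 625;  R = 6+2 = 8,  c = 625−8² = 561
v_rel = (3, 4),  |v_rel|² = 25;  v_rel·d = (3)·(-7) + (4)·(24) = 75
25·t² − 150·t + 561 = 0  ⇒  m = 75² − 25·561 = -8400
m = -8400 < 0,  v_rel·d = 75 > 0  ⇒  outside

inside=no margin=-8400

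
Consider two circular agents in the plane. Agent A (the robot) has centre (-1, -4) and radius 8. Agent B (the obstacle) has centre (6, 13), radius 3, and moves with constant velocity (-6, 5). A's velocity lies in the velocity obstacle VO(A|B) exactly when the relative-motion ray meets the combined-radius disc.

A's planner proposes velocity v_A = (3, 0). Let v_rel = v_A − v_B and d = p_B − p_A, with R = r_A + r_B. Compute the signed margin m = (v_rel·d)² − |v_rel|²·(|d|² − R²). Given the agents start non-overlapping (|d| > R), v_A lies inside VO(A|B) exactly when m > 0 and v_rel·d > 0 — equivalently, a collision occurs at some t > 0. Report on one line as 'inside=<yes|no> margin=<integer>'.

d = (7, 17),  |d|² = 338;  R = 8+3 = 11,  c = 338−11² = 217
v_rel = (9, -5),  |v_rel|² = 106;  v_rel·d = (9)·(7) + (-5)·(17) = -22
106·t² + 44·t + 217 = 0  ⇒  m = (-22)² − 106·217 = -22518
m = -22518 < 0,  v_rel·d = -22 < 0  ⇒  outside

inside=no margin=-22518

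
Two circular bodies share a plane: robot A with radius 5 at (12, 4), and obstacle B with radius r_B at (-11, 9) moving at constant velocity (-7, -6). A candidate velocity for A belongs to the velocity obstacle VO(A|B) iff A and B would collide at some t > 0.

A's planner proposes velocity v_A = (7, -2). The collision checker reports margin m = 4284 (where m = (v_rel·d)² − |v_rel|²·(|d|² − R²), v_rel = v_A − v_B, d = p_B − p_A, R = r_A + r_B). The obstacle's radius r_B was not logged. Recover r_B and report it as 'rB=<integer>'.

m = 4284
d = (-23, 5);  v_rel = (14, 4),  |v_rel|² = 212
v_rel×d = (14)·(5) − (4)·(-23) = 162
since m = R²·212 − 162²:  R² = (26244 + 4284) / 212 = 144
R = √144 = 12  ⇒  r_B = 12 − 5 = 7

rB=7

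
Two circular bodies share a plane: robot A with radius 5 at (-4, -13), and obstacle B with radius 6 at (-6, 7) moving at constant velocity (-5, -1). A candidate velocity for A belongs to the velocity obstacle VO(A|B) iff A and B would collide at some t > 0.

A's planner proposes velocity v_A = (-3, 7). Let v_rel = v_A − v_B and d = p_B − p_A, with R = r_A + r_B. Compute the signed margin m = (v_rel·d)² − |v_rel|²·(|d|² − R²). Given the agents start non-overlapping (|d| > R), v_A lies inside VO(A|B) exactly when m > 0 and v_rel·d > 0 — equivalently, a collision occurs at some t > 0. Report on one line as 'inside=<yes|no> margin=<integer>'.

d = (-2, 20),  |d|² = 404;  R = 5+6 = 11,  c = 404−11² = 283
v_rel = (2, 8),  |v_rel|² = 68;  v_rel·d = (2)·(-2) + (8)·(20) = 156
68·t² − 312·t + 283 = 0  ⇒  m = 156² − 68·283 = 5092
m = 5092 > 0,  v_rel·d = 156 > 0  ⇒  inside

inside=yes margin=5092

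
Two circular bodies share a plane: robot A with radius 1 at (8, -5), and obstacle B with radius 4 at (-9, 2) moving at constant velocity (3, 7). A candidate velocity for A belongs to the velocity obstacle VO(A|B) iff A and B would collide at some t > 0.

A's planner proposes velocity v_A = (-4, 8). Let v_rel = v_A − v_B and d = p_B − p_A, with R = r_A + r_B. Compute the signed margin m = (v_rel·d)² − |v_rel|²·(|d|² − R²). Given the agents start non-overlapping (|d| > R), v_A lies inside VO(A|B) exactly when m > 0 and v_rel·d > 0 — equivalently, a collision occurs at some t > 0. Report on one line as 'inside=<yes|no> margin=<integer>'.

d = (-17, 7),  |d|² = 338;  R = 1+4 = 5,  c = 338−5² = 313
v_rel = (-7, 1),  |v_rel|² = 50;  v_rel·d = (-7)·(-17) + (1)·(7) = 126
50·t² − 252·t + 313 = 0  ⇒  m = 126² − 50·313 = 226
m = 226 > 0,  v_rel·d = 126 > 0  ⇒  inside

inside=yes margin=226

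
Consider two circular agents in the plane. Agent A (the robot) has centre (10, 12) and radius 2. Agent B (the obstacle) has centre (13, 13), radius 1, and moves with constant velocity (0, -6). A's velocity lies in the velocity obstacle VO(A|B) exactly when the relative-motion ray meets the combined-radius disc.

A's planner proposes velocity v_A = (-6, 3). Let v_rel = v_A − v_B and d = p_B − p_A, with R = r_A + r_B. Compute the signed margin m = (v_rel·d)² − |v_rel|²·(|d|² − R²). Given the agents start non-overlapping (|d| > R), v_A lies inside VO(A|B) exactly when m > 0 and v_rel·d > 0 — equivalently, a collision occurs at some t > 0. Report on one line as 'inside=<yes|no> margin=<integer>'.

d = (3, 1),  |d|² = 10;  R = 2+1 = 3,  c = 10−3² = 1
v_rel = (-6, 9),  |v_rel|² = 117;  v_rel·d = (-6)·(3) + (9)·(1) = -9
117·t² + 18·t + 1 = 0  ⇒  m = (-9)² − 117·1 = -36
m = -36 < 0,  v_rel·d = -9 < 0  ⇒  outside

inside=no margin=-36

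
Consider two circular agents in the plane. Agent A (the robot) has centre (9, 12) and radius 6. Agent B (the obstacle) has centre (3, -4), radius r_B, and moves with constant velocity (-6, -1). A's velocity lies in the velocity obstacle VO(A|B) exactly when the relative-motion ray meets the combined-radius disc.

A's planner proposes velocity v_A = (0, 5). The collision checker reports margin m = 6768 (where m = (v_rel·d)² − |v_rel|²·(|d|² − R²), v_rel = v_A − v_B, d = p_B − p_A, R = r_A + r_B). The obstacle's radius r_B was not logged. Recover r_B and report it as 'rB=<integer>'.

m = 6768
d = (-6, -16);  v_rel = (6, 6),  |v_rel|² = 72
v_rel×d = (6)·(-16) − (6)·(-6) = -60
since m = R²·72 − (-60)²:  R² = (3600 + 6768) / 72 = 144
R = √144 = 12  ⇒  r_B = 12 − 6 = 6

rB=6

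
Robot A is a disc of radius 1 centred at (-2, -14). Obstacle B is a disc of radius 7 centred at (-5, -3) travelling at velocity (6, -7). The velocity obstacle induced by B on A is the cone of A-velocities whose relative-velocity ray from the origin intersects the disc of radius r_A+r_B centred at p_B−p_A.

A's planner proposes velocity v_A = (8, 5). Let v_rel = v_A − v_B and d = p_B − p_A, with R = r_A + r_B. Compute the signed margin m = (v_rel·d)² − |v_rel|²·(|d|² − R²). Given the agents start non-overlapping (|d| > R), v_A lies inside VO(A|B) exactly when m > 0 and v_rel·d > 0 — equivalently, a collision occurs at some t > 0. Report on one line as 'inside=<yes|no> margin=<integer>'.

d = (-3, 11),  |d|² = 130;  R = 1+7 = 8,  c = 130−8² = 66
v_rel = (2, 12),  |v_rel|² = 148;  v_rel·d = (2)·(-3) + (12)·(11) = 126
148·t² − 252·t + 66 = 0  ⇒  m = 126² − 148·66 = 6108
m = 6108 > 0,  v_rel·d = 126 > 0  ⇒  inside

inside=yes margin=6108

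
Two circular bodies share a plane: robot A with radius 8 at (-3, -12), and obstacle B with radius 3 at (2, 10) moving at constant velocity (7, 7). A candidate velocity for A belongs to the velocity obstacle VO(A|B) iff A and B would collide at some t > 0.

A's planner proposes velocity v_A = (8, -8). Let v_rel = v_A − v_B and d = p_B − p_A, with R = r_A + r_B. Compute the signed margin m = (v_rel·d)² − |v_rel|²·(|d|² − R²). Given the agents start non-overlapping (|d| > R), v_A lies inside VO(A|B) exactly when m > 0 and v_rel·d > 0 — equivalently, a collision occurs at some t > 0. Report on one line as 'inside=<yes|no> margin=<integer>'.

d = (5, 22),  |d|² = 509;  R = 8+3 = 11,  c = 509−11² = 388
v_rel = (1, -15),  |v_rel|² = 226;  v_rel·d = (1)·(5) + (-15)·(22) = -325
226·t² + 650·t + 388 = 0  ⇒  m = (-325)² − 226·388 = 17937
m = 17937 > 0,  v_rel·d = -325 < 0  ⇒  outside

inside=no margin=17937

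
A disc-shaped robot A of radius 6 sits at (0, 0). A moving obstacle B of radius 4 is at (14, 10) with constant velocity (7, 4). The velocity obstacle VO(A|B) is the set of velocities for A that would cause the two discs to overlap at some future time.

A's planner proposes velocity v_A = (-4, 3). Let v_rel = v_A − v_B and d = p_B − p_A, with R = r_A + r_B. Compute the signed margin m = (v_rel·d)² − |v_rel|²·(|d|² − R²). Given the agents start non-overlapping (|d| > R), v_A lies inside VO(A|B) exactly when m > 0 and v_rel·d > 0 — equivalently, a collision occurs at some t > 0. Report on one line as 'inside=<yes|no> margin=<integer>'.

d = (14, 10),  |d|² = 296;  R = 6+4 = 10,  c = 296−10² = 196
v_rel = (-11, -1),  |v_rel|² = 122;  v_rel·d = (-11)·(14) + (-1)·(10) = -164
122·t² + 328·t + 196 = 0  ⇒  m = (-164)² − 122·196 = 2984
m = 2984 > 0,  v_rel·d = -164 < 0  ⇒  outside

inside=no margin=2984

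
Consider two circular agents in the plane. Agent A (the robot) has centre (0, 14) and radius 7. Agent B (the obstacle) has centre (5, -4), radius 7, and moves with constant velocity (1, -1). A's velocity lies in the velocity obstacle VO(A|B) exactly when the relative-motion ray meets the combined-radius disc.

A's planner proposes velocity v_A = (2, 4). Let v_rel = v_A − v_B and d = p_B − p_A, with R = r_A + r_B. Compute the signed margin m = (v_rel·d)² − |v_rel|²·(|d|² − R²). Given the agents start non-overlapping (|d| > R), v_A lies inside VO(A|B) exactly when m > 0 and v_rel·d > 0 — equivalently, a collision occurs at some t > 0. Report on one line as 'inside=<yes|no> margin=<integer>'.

d = (5, -18),  |d|² = 349;  R = 7+7 = 14,  c = 349−14² = 153
v_rel = (1, 5),  |v_rel|² = 26;  v_rel·d = (1)·(5) + (5)·(-18) = -85
26·t² + 170·t + 153 = 0  ⇒  m = (-85)² − 26·153 = 3247
m = 3247 > 0,  v_rel·d = -85 < 0  ⇒  outside

inside=no margin=3247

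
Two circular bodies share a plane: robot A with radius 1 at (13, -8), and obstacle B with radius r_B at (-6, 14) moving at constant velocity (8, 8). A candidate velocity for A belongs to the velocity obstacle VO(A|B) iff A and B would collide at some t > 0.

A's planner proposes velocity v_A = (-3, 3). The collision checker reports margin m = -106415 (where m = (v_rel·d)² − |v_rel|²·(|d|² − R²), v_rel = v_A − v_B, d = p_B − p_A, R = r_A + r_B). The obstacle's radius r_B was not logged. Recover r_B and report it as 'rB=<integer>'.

m = -106415
d = (-19, 22);  v_rel = (-11, -5),  |v_rel|² = 146
v_rel×d = (-11)·(22) − (-5)·(-19) = -337
since m = R²·146 − (-337)²:  R² = (113569 + -106415) / 146 = 49
R = √49 = 7  ⇒  r_B = 7 − 1 = 6

rB=6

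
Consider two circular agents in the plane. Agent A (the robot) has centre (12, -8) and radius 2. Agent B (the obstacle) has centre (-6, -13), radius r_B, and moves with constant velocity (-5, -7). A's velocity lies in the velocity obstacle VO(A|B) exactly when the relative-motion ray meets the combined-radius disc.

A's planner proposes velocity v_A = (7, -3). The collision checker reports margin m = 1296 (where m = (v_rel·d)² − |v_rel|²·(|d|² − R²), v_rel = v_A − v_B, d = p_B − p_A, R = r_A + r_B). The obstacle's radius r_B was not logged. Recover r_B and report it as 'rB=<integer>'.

m = 1296
d = (-18, -5);  v_rel = (12, 4),  |v_rel|² = 160
v_rel×d = (12)·(-5) − (4)·(-18) = 12
since m = R²·160 − 12²:  R² = (144 + 1296) / 160 = 9
R = √9 = 3  ⇒  r_B = 3 − 2 = 1

rB=1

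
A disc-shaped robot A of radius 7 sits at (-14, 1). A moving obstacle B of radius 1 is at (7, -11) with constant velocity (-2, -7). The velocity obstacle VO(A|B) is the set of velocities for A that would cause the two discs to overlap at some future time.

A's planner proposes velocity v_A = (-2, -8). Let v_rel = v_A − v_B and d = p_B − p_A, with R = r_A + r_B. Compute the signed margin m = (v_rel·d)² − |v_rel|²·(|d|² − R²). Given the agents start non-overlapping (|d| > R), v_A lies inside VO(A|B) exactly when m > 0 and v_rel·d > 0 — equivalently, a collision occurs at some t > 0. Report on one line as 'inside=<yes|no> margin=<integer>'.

d = (21, -12),  |d|² = 585;  R = 7+1 = 8,  c = 585−8² = 521
v_rel = (0, -1),  |v_rel|² = 1;  v_rel·d = (0)·(21) + (-1)·(-12) = 12
1·t² − 24·t + 521 = 0  ⇒  m = 12² − 1·521 = -377
m = -377 < 0,  v_rel·d = 12 > 0  ⇒  outside

inside=no margin=-377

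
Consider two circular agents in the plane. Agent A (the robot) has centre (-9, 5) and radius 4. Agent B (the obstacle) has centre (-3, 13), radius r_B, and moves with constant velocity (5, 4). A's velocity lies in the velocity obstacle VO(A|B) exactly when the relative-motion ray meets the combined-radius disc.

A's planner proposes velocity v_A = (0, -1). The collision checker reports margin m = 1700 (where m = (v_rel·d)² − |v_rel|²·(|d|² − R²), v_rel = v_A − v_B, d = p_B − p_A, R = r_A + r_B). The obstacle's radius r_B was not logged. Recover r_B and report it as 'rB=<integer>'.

m = 1700
d = (6, 8);  v_rel = (-5, -5),  |v_rel|² = 50
v_rel×d = (-5)·(8) − (-5)·(6) = -10
since m = R²·50 − (-10)²:  R² = (100 + 1700) / 50 = 36
R = √36 = 6  ⇒  r_B = 6 − 4 = 2

rB=2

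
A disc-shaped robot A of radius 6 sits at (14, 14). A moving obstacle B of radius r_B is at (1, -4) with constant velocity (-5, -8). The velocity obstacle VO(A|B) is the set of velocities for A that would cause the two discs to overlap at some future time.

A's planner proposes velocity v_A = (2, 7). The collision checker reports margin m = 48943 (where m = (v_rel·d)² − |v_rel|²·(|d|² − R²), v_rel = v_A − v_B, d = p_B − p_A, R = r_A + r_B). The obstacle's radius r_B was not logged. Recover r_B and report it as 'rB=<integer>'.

m = 48943
d = (-13, -18);  v_rel = (7, 15),  |v_rel|² = 274
v_rel×d = (7)·(-18) − (15)·(-13) = 69
since m = R²·274 − 69²:  R² = (4761 + 48943) / 274 = 196
R = √196 = 14  ⇒  r_B = 14 − 6 = 8

rB=8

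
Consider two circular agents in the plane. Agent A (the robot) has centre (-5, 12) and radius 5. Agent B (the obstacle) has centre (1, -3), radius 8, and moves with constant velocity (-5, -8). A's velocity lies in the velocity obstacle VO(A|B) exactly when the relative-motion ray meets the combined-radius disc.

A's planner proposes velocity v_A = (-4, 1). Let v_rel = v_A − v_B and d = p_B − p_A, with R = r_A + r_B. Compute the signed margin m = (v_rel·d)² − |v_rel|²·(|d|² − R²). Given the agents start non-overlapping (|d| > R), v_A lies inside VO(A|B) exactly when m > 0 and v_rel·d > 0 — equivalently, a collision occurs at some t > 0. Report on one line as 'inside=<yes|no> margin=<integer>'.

d = (6, -15),  |d|² = 261;  R = 5+8 = 13,  c = 261−13² = 92
v_rel = (1, 9),  |v_rel|² = 82;  v_rel·d = (1)·(6) + (9)·(-15) = -129
82·t² + 258·t + 92 = 0  ⇒  m = (-129)² − 82·92 = 9097
m = 9097 > 0,  v_rel·d = -129 < 0  ⇒  outside

inside=no margin=9097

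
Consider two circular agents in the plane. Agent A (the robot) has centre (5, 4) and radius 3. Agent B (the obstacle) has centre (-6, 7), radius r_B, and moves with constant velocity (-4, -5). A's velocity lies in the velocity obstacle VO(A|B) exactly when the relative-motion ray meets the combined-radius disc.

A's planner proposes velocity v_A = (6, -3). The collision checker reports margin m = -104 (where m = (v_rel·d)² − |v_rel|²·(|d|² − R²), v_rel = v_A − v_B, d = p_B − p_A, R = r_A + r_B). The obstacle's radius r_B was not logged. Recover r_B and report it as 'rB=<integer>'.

m = -104
d = (-11, 3);  v_rel = (10, 2),  |v_rel|² = 104
v_rel×d = (10)·(3) − (2)·(-11) = 52
since m = R²·104 − 52²:  R² = (2704 + -104) / 104 = 25
R = √25 = 5  ⇒  r_B = 5 − 3 = 2

rB=2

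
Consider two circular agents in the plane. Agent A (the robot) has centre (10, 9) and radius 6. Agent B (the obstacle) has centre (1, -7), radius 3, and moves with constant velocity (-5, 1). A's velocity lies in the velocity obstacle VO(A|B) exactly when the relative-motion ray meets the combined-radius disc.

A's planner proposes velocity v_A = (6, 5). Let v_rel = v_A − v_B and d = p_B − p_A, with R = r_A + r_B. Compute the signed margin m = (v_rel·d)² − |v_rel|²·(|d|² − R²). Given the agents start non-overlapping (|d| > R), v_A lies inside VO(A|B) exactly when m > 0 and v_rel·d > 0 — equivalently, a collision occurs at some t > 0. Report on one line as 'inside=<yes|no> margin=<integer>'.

d = (-9, -16),  |d|² = 337;  R = 6+3 = 9,  c = 337−9² = 256
v_rel = (11, 4),  |v_rel|² = 137;  v_rel·d = (11)·(-9) + (4)·(-16) = -163
137·t² + 326·t + 256 = 0  ⇒  m = (-163)² − 137·256 = -8503
m = -8503 < 0,  v_rel·d = -163 < 0  ⇒  outside

inside=no margin=-8503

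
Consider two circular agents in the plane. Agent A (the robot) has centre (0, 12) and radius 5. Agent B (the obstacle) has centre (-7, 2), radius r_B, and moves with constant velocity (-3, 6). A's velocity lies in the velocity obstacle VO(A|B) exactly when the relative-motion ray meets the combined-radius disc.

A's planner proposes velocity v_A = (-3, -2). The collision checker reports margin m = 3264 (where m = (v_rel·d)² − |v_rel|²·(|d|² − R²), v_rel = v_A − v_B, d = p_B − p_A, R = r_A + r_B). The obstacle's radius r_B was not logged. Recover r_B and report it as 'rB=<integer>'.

m = 3264
d = (-7, -10);  v_rel = (0, -8),  |v_rel|² = 64
v_rel×d = (0)·(-10) − (-8)·(-7) = -56
since m = R²·64 − (-56)²:  R² = (3136 + 3264) / 64 = 100
R = √100 = 10  ⇒  r_B = 10 − 5 = 5

rB=5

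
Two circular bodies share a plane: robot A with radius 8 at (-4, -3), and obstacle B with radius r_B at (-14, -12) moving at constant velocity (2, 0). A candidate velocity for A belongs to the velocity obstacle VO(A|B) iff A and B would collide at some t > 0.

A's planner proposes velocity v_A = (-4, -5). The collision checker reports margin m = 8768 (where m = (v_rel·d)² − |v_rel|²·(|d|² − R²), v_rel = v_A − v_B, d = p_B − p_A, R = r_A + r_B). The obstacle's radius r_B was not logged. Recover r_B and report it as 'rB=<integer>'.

m = 8768
d = (-10, -9);  v_rel = (-6, -5),  |v_rel|² = 61
v_rel×d = (-6)·(-9) − (-5)·(-10) = 4
since m = R²·61 − 4²:  R² = (16 + 8768) / 61 = 144
R = √144 = 12  ⇒  r_B = 12 − 8 = 4

rB=4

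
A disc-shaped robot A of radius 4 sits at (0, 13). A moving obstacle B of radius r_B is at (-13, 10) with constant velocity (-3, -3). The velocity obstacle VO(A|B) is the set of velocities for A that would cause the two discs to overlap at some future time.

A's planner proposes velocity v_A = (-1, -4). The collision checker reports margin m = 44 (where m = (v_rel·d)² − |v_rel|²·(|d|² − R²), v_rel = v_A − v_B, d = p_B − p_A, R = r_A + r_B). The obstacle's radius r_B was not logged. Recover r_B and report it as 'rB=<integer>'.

m = 44
d = (-13, -3);  v_rel = (2, -1),  |v_rel|² = 5
v_rel×d = (2)·(-3) − (-1)·(-13) = -19
since m = R²·5 − (-19)²:  R² = (361 + 44) / 5 = 81
R = √81 = 9  ⇒  r_B = 9 − 4 = 5

rB=5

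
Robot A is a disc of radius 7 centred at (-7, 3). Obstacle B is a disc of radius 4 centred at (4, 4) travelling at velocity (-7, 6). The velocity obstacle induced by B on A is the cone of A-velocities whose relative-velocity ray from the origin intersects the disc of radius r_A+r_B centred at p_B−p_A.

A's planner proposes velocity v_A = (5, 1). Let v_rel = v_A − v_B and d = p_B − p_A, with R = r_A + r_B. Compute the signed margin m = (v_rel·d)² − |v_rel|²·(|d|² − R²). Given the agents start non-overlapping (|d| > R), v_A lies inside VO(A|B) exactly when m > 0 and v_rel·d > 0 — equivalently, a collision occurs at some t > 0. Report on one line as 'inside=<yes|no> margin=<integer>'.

d = (11, 1),  |d|² = 122;  R = 7+4 = 11,  c = 122−11² = 1
v_rel = (12, -5),  |v_rel|² = 169;  v_rel·d = (12)·(11) + (-5)·(1) = 127
169·t² − 254·t + 1 = 0  ⇒  m = 127² − 169·1 = 15960
m = 15960 > 0,  v_rel·d = 127 > 0  ⇒  inside

inside=yes margin=15960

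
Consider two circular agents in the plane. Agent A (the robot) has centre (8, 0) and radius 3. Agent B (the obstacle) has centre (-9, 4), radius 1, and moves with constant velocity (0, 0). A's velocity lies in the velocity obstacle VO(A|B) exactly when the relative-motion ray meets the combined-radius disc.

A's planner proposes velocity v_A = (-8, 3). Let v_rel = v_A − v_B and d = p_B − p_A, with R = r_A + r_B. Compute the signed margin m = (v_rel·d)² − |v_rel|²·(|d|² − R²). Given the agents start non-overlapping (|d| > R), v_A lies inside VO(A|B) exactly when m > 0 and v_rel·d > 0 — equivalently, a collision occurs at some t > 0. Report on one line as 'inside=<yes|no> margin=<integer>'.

d = (-17, 4),  |d|² = 305;  R = 3+1 = 4,  c = 305−4² = 289
v_rel = (-8, 3),  |v_rel|² = 73;  v_rel·d = (-8)·(-17) + (3)·(4) = 148
73·t² − 296·t + 289 = 0  ⇒  m = 148² − 73·289 = 807
m = 807 > 0,  v_rel·d = 148 > 0  ⇒  inside

inside=yes margin=807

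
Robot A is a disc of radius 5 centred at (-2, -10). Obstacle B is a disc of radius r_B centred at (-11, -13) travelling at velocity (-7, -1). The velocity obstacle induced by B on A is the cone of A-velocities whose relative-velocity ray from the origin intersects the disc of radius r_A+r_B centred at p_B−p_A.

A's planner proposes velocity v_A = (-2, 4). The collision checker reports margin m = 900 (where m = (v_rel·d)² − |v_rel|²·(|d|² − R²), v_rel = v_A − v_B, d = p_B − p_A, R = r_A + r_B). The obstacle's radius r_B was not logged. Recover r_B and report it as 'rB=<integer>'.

m = 900
d = (-9, -3);  v_rel = (5, 5),  |v_rel|² = 50
v_rel×d = (5)·(-3) − (5)·(-9) = 30
since m = R²·50 − 30²:  R² = (900 + 900) / 50 = 36
R = √36 = 6  ⇒  r_B = 6 − 5 = 1

rB=1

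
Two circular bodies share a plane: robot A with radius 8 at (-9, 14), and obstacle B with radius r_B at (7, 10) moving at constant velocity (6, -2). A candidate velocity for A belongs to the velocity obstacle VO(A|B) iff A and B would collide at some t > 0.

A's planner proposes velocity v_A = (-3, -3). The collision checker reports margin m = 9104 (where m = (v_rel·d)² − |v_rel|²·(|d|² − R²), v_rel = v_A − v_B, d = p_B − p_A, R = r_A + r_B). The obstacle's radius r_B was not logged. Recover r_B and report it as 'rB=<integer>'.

m = 9104
d = (16, -4);  v_rel = (-9, -1),  |v_rel|² = 82
v_rel×d = (-9)·(-4) − (-1)·(16) = 52
since m = R²·82 − 52²:  R² = (2704 + 9104) / 82 = 144
R = √144 = 12  ⇒  r_B = 12 − 8 = 4

rB=4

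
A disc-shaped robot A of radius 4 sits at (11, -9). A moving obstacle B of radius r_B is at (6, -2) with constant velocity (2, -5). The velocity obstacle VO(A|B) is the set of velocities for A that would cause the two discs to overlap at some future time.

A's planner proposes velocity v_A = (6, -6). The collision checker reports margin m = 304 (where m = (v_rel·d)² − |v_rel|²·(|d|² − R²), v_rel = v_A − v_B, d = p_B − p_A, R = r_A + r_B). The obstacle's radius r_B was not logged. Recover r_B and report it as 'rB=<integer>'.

m = 304
d = (-5, 7);  v_rel = (4, -1),  |v_rel|² = 17
v_rel×d = (4)·(7) − (-1)·(-5) = 23
since m = R²·17 − 23²:  R² = (529 + 304) / 17 = 49
R = √49 = 7  ⇒  r_B = 7 − 4 = 3

rB=3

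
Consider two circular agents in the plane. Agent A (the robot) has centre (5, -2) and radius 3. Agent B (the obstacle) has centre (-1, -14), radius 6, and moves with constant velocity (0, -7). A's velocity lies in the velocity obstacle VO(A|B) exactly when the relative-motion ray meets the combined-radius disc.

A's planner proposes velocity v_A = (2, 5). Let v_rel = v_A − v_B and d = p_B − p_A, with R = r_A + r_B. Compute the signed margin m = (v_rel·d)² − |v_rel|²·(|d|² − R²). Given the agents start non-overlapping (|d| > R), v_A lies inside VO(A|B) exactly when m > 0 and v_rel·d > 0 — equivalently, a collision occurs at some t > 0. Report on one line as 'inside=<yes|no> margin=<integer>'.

d = (-6, -12),  |d|² = 180;  R = 3+6 = 9,  c = 180−9² = 99
v_rel = (2, 12),  |v_rel|² = 148;  v_rel·d = (2)·(-6) + (12)·(-12) = -156
148·t² + 312·t + 99 = 0  ⇒  m = (-156)² − 148·99 = 9684
m = 9684 > 0,  v_rel·d = -156 < 0  ⇒  outside

inside=no margin=9684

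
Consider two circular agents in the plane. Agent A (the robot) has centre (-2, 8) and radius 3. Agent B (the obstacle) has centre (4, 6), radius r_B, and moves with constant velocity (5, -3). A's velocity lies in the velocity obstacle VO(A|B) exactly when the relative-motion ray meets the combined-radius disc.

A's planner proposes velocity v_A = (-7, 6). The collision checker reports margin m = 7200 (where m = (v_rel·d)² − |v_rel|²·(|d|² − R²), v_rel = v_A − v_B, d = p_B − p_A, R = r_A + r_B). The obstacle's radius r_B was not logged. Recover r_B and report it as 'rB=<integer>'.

m = 7200
d = (6, -2);  v_rel = (-12, 9),  |v_rel|² = 225
v_rel×d = (-12)·(-2) − (9)·(6) = -30
since m = R²·225 − (-30)²:  R² = (900 + 7200) / 225 = 36
R = √36 = 6  ⇒  r_B = 6 − 3 = 3

rB=3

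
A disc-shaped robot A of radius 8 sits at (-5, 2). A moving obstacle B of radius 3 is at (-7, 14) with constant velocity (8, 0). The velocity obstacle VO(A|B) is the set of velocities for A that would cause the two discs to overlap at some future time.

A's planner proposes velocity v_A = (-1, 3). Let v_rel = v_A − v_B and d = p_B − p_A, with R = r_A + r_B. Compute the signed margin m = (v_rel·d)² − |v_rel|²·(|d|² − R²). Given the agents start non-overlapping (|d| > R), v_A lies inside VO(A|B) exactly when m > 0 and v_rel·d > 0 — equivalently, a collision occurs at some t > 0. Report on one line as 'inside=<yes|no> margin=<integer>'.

d = (-2, 12),  |d|² = 148;  R = 8+3 = 11,  c = 148−11² = 27
v_rel = (-9, 3),  |v_rel|² = 90;  v_rel·d = (-9)·(-2) + (3)·(12) = 54
90·t² − 108·t + 27 = 0  ⇒  m = 54² − 90·27 = 486
m = 486 > 0,  v_rel·d = 54 > 0  ⇒  inside

inside=yes margin=486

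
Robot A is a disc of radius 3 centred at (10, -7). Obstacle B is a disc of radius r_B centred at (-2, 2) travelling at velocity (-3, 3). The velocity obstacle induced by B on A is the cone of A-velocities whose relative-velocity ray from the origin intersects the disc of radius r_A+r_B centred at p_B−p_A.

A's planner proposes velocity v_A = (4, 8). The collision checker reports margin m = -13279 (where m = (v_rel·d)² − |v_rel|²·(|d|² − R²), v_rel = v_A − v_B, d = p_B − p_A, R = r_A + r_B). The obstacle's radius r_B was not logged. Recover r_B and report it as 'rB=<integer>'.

m = -13279
d = (-12, 9);  v_rel = (7, 5),  |v_rel|² = 74
v_rel×d = (7)·(9) − (5)·(-12) = 123
since m = R²·74 − 123²:  R² = (15129 + -13279) / 74 = 25
R = √25 = 5  ⇒  r_B = 5 − 3 = 2

rB=2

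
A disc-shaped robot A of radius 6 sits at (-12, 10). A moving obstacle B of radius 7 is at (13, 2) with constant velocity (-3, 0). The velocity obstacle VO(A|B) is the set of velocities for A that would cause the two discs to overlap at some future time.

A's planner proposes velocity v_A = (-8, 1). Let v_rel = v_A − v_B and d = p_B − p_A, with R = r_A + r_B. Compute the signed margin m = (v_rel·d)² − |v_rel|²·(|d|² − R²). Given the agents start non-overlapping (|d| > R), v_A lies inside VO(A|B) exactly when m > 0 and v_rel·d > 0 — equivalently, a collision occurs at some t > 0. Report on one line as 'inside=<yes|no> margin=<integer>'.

d = (25, -8),  |d|² = 689;  R = 6+7 = 13,  c = 689−13² = 520
v_rel = (-5, 1),  |v_rel|² = 26;  v_rel·d = (-5)·(25) + (1)·(-8) = -133
26·t² + 266·t + 520 = 0  ⇒  m = (-133)² − 26·520 = 4169
m = 4169 > 0,  v_rel·d = -133 < 0  ⇒  outside

inside=no margin=4169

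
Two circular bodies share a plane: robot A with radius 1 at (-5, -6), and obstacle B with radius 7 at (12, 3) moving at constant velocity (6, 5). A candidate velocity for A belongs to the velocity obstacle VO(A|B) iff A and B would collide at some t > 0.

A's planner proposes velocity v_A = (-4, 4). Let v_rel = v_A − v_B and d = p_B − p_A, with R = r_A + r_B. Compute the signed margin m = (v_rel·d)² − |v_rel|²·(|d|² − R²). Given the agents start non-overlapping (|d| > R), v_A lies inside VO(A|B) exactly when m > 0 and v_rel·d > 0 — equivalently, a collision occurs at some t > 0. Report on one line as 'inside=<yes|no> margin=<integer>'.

d = (17, 9),  |d|² = 370;  R = 1+7 = 8,  c = 370−8² = 306
v_rel = (-10, -1),  |v_rel|² = 101;  v_rel·d = (-10)·(17) + (-1)·(9) = -179
101·t² + 358·t + 306 = 0  ⇒  m = (-179)² − 101·306 = 1135
m = 1135 > 0,  v_rel·d = -179 < 0  ⇒  outside

inside=no margin=1135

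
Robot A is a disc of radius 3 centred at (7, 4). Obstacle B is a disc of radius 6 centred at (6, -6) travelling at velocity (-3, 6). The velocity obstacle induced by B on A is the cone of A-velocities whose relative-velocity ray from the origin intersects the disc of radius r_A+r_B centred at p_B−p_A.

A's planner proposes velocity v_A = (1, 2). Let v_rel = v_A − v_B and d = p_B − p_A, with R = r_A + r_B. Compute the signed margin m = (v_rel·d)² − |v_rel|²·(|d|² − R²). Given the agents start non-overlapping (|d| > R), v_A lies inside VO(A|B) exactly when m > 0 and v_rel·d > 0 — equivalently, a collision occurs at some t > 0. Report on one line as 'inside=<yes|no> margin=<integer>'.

d = (-1, -10),  |d|² = 101;  R = 3+6 = 9,  c = 101−9² = 20
v_rel = (4, -4),  |v_rel|² = 32;  v_rel·d = (4)·(-1) + (-4)·(-10) = 36
32·t² − 72·t + 20 = 0  ⇒  m = 36² − 32·20 = 656
m = 656 > 0,  v_rel·d = 36 > 0  ⇒  inside

inside=yes margin=656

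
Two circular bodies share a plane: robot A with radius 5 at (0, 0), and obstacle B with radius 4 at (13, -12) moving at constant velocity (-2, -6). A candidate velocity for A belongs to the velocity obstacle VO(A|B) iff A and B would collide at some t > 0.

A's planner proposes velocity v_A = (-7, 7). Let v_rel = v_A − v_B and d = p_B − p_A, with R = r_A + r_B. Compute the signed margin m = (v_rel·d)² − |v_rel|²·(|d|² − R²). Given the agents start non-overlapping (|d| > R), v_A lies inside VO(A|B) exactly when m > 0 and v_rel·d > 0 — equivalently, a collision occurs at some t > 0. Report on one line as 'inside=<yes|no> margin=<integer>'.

d = (13, -12),  |d|² = 313;  R = 5+4 = 9,  c = 313−9² = 232
v_rel = (-5, 13),  |v_rel|² = 194;  v_rel·d = (-5)·(13) + (13)·(-12) = -221
194·t² + 442·t + 232 = 0  ⇒  m = (-221)² − 194·232 = 3833
m = 3833 > 0,  v_rel·d = -221 < 0  ⇒  outside

inside=no margin=3833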